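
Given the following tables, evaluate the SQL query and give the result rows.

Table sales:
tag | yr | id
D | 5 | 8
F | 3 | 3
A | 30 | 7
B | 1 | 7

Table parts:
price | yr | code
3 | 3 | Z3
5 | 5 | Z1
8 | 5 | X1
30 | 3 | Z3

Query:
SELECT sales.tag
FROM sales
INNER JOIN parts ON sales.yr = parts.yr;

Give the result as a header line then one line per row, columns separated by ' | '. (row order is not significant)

After JOIN parts (4 rows):
sales.tag | sales.yr | sales.id | parts.price | parts.yr | parts.code
D | 5 | 8 | 5 | 5 | Z1
D | 5 | 8 | 8 | 5 | X1
F | 3 | 3 | 3 | 3 | Z3
F | 3 | 3 | 30 | 3 | Z3
After SELECT (4 rows):
sales.tag
D
D
F
F

== RESULT ==
sales.tag
D
D
F
F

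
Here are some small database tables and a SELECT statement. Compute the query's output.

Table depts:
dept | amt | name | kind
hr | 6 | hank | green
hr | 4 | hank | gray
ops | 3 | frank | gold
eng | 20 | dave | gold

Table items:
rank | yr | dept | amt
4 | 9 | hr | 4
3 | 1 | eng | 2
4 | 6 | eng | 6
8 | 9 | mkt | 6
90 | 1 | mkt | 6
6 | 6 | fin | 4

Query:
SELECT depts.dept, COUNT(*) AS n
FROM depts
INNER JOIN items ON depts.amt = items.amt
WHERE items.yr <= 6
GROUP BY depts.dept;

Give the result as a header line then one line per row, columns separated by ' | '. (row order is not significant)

== RESULT ==
depts.dept | n
hr | 3

Derivation:
After JOIN items (5 rows):
depts.dept | depts.amt | depts.name | depts.kind | items.rank | items.yr | items.dept | items.amt
hr | 6 | hank | green | 4 | 6 | eng | 6
hr | 6 | hank | green | 8 | 9 | mkt | 6
hr | 6 | hank | green | 90 | 1 | mkt | 6
hr | 4 | hank | gray | 4 | 9 | hr | 4
hr | 4 | hank | gray | 6 | 6 | fin | 4
After WHERE (3 rows):
depts.dept | depts.amt | depts.name | depts.kind | items.rank | items.yr | items.dept | items.amt
hr | 6 | hank | green | 4 | 6 | eng | 6
hr | 6 | hank | green | 90 | 1 | mkt | 6
hr | 4 | hank | gray | 6 | 6 | fin | 4
After GROUP BY (1 rows):
depts.dept | n
hr | 3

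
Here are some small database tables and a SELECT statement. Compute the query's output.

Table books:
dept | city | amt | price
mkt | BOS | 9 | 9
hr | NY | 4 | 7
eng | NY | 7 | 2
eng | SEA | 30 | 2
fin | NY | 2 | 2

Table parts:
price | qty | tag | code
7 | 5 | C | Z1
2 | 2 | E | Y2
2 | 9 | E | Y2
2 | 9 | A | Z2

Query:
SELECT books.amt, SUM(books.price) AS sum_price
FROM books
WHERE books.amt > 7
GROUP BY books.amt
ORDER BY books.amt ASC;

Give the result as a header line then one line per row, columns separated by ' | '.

After WHERE (2 rows):
books.dept | books.city | books.amt | books.price
mkt | BOS | 9 | 9
eng | SEA | 30 | 2
After GROUP BY (2 rows):
books.amt | sum_price
9 | 9
30 | 2
After ORDER BY (2 rows):
books.amt | sum_price
9 | 9
30 | 2

== RESULT ==
books.amt | sum_price
9 | 9
30 | 2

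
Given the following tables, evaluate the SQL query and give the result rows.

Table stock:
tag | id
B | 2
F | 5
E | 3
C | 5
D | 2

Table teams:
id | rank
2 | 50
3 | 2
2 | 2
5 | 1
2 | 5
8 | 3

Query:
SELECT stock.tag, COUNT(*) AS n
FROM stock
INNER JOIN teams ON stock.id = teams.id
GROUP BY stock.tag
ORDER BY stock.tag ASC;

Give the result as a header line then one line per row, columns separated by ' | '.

After JOIN teams (9 rows):
stock.tag | stock.id | teams.id | teams.rank
B | 2 | 2 | 50
B | 2 | 2 | 2
B | 2 | 2 | 5
F | 5 | 5 | 1
E | 3 | 3 | 2
C | 5 | 5 | 1
D | 2 | 2 | 50
D | 2 | 2 | 2
D | 2 | 2 | 5
After GROUP BY (5 rows):
stock.tag | n
B | 3
F | 1
E | 1
C | 1
D | 3
After ORDER BY (5 rows):
stock.tag | n
B | 3
C | 1
D | 3
E | 1
F | 1

== RESULT ==
stock.tag | n
B | 3
C | 1
D | 3
E | 1
F | 1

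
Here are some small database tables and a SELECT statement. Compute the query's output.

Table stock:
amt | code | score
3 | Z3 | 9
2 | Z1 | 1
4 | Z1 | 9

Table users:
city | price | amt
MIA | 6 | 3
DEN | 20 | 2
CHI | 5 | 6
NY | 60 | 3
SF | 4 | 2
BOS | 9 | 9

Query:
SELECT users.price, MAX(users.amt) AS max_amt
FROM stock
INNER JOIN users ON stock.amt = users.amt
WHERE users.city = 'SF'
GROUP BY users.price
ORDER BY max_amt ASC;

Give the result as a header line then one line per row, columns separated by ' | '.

== RESULT ==
users.price | max_amt
4 | 2

Derivation:
After JOIN users (4 rows):
stock.amt | stock.code | stock.score | users.city | users.price | users.amt
3 | Z3 | 9 | MIA | 6 | 3
3 | Z3 | 9 | NY | 60 | 3
2 | Z1 | 1 | DEN | 20 | 2
2 | Z1 | 1 | SF | 4 | 2
After WHERE (1 rows):
stock.amt | stock.code | stock.score | users.city | users.price | users.amt
2 | Z1 | 1 | SF | 4 | 2
After GROUP BY (1 rows):
users.price | max_amt
4 | 2
After ORDER BY (1 rows):
users.price | max_amt
4 | 2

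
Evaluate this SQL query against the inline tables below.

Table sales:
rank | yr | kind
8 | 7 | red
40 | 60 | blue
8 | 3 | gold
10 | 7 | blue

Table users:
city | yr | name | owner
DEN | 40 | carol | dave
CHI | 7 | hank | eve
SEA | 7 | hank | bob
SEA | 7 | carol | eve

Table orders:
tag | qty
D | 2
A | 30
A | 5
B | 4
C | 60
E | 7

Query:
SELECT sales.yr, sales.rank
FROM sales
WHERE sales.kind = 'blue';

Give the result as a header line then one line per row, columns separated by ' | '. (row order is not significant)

After WHERE (2 rows):
sales.rank | sales.yr | sales.kind
40 | 60 | blue
10 | 7 | blue
After SELECT (2 rows):
sales.yr | sales.rank
60 | 40
7 | 10

== RESULT ==
sales.yr | sales.rank
60 | 40
7 | 10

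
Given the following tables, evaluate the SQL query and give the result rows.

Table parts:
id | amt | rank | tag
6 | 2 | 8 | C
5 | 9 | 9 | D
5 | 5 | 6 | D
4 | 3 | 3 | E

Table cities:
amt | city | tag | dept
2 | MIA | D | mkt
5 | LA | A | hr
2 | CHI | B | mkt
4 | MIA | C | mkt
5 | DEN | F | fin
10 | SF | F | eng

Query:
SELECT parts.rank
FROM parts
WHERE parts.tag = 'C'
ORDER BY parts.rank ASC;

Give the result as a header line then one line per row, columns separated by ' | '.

== RESULT ==
parts.rank
8

Derivation:
After WHERE (1 rows):
parts.id | parts.amt | parts.rank | parts.tag
6 | 2 | 8 | C
After SELECT (1 rows):
parts.rank
8
After ORDER BY (1 rows):
parts.rank
8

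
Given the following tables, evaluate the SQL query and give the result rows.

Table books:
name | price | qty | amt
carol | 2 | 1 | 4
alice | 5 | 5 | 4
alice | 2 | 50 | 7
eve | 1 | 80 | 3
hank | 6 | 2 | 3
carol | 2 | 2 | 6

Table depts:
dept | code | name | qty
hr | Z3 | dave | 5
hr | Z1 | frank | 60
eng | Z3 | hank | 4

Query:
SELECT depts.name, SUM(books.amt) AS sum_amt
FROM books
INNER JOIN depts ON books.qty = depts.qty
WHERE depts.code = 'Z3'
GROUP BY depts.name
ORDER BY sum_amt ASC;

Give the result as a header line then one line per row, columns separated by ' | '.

After JOIN depts (1 rows):
books.name | books.price | books.qty | books.amt | depts.dept | depts.code | depts.name | depts.qty
alice | 5 | 5 | 4 | hr | Z3 | dave | 5
After WHERE (1 rows):
books.name | books.price | books.qty | books.amt | depts.dept | depts.code | depts.name | depts.qty
alice | 5 | 5 | 4 | hr | Z3 | dave | 5
After GROUP BY (1 rows):
depts.name | sum_amt
dave | 4
After ORDER BY (1 rows):
depts.name | sum_amt
dave | 4

== RESULT ==
depts.name | sum_amt
dave | 4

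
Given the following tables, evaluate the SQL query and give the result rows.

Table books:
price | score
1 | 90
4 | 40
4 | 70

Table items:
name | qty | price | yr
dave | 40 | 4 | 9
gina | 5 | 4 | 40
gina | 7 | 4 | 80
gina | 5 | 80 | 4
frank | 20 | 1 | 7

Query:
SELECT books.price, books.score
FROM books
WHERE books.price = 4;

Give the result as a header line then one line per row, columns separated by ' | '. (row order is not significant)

== RESULT ==
books.price | books.score
4 | 40
4 | 70

Derivation:
After WHERE (2 rows):
books.price | books.score
4 | 40
4 | 70
After SELECT (2 rows):
books.price | books.score
4 | 40
4 | 70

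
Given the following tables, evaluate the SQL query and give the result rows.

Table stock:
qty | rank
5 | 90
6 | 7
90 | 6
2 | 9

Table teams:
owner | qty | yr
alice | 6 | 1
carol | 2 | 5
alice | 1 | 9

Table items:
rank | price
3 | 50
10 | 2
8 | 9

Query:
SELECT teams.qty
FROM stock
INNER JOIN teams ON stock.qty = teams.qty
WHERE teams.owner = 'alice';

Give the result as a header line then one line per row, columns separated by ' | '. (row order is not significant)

== RESULT ==
teams.qty
6

Derivation:
After JOIN teams (2 rows):
stock.qty | stock.rank | teams.owner | teams.qty | teams.yr
6 | 7 | alice | 6 | 1
2 | 9 | carol | 2 | 5
After WHERE (1 rows):
stock.qty | stock.rank | teams.owner | teams.qty | teams.yr
6 | 7 | alice | 6 | 1
After SELECT (1 rows):
teams.qty
6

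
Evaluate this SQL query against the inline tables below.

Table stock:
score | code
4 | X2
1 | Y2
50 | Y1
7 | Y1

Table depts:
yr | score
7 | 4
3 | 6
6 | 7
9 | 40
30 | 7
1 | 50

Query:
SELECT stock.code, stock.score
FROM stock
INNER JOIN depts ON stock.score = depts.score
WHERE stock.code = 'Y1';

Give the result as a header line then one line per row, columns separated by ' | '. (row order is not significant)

After JOIN depts (4 rows):
stock.score | stock.code | depts.yr | depts.score
4 | X2 | 7 | 4
50 | Y1 | 1 | 50
7 | Y1 | 6 | 7
7 | Y1 | 30 | 7
After WHERE (3 rows):
stock.score | stock.code | depts.yr | depts.score
50 | Y1 | 1 | 50
7 | Y1 | 6 | 7
7 | Y1 | 30 | 7
After SELECT (3 rows):
stock.code | stock.score
Y1 | 50
Y1 | 7
Y1 | 7

== RESULT ==
stock.code | stock.score
Y1 | 50
Y1 | 7
Y1 | 7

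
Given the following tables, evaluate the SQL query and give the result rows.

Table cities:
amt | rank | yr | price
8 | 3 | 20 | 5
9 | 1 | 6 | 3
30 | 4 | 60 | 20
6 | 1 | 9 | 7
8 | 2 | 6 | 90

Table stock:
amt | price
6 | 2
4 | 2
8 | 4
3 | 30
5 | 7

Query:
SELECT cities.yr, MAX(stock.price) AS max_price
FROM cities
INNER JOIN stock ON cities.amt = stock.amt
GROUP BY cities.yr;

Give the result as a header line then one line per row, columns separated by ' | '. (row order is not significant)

== RESULT ==
cities.yr | max_price
20 | 4
9 | 2
6 | 4

Derivation:
After JOIN stock (3 rows):
cities.amt | cities.rank | cities.yr | cities.price | stock.amt | stock.price
8 | 3 | 20 | 5 | 8 | 4
6 | 1 | 9 | 7 | 6 | 2
8 | 2 | 6 | 90 | 8 | 4
After GROUP BY (3 rows):
cities.yr | max_price
20 | 4
9 | 2
6 | 4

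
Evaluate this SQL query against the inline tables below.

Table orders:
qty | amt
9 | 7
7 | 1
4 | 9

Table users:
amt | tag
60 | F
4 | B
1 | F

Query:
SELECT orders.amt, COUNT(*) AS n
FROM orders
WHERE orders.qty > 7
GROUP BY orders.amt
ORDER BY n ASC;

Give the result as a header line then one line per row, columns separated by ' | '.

== RESULT ==
orders.amt | n
7 | 1

Derivation:
After WHERE (1 rows):
orders.qty | orders.amt
9 | 7
After GROUP BY (1 rows):
orders.amt | n
7 | 1
After ORDER BY (1 rows):
orders.amt | n
7 | 1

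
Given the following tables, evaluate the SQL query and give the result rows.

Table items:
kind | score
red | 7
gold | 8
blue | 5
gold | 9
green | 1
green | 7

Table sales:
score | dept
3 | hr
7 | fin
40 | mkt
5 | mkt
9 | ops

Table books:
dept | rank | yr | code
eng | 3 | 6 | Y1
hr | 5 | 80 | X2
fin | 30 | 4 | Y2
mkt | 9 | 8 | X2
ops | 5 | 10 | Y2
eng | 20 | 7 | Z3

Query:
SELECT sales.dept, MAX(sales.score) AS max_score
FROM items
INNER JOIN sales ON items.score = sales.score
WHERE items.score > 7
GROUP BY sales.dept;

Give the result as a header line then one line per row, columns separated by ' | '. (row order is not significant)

== RESULT ==
sales.dept | max_score
ops | 9

Derivation:
After JOIN sales (4 rows):
items.kind | items.score | sales.score | sales.dept
red | 7 | 7 | fin
blue | 5 | 5 | mkt
gold | 9 | 9 | ops
green | 7 | 7 | fin
After WHERE (1 rows):
items.kind | items.score | sales.score | sales.dept
gold | 9 | 9 | ops
After GROUP BY (1 rows):
sales.dept | max_score
ops | 9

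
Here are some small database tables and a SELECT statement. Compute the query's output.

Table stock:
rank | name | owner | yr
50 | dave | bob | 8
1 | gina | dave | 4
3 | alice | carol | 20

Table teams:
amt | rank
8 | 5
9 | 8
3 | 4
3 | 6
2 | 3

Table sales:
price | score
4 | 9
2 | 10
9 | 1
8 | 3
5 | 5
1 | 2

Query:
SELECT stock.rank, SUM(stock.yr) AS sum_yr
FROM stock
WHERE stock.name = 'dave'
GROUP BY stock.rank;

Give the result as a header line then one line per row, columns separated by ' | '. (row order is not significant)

== RESULT ==
stock.rank | sum_yr
50 | 8

Derivation:
After WHERE (1 rows):
stock.rank | stock.name | stock.owner | stock.yr
50 | dave | bob | 8
After GROUP BY (1 rows):
stock.rank | sum_yr
50 | 8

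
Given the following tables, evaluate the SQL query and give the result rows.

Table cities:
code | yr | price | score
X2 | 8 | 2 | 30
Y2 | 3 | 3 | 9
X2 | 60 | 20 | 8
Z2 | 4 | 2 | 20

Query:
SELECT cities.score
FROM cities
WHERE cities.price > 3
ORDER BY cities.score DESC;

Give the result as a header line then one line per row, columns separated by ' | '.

== RESULT ==
cities.score
8

Derivation:
After WHERE (1 rows):
cities.code | cities.yr | cities.price | cities.score
X2 | 60 | 20 | 8
After SELECT (1 rows):
cities.score
8
After ORDER BY (1 rows):
cities.score
8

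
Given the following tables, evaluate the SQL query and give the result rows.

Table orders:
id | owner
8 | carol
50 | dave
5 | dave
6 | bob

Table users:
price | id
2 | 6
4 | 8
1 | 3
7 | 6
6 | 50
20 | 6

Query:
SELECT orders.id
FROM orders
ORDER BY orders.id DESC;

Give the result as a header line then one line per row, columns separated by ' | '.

== RESULT ==
orders.id
50
8
6
5

Derivation:
After SELECT (4 rows):
orders.id
8
50
5
6
After ORDER BY (4 rows):
orders.id
50
8
6
5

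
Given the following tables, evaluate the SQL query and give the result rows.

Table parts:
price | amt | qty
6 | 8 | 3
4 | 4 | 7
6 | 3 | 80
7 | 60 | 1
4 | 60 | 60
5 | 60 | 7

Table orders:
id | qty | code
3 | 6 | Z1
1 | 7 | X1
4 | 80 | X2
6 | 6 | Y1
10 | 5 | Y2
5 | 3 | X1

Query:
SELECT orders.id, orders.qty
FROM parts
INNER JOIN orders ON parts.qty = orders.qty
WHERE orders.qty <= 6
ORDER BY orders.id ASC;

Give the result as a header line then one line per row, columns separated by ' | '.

After JOIN orders (4 rows):
parts.price | parts.amt | parts.qty | orders.id | orders.qty | orders.code
6 | 8 | 3 | 5 | 3 | X1
4 | 4 | 7 | 1 | 7 | X1
6 | 3 | 80 | 4 | 80 | X2
5 | 60 | 7 | 1 | 7 | X1
After WHERE (1 rows):
parts.price | parts.amt | parts.qty | orders.id | orders.qty | orders.code
6 | 8 | 3 | 5 | 3 | X1
After SELECT (1 rows):
orders.id | orders.qty
5 | 3
After ORDER BY (1 rows):
orders.id | orders.qty
5 | 3

== RESULT ==
orders.id | orders.qty
5 | 3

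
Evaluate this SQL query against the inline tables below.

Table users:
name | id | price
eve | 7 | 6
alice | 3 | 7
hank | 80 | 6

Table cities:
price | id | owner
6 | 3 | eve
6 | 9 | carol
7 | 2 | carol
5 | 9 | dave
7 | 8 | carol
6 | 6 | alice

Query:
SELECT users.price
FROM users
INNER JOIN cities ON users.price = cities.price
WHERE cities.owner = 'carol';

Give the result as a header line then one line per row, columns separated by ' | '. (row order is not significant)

After JOIN cities (8 rows):
users.name | users.id | users.price | cities.price | cities.id | cities.owner
eve | 7 | 6 | 6 | 3 | eve
eve | 7 | 6 | 6 | 9 | carol
eve | 7 | 6 | 6 | 6 | alice
alice | 3 | 7 | 7 | 2 | carol
alice | 3 | 7 | 7 | 8 | carol
hank | 80 | 6 | 6 | 3 | eve
hank | 80 | 6 | 6 | 9 | carol
hank | 80 | 6 | 6 | 6 | alice
After WHERE (4 rows):
users.name | users.id | users.price | cities.price | cities.id | cities.owner
eve | 7 | 6 | 6 | 9 | carol
alice | 3 | 7 | 7 | 2 | carol
alice | 3 | 7 | 7 | 8 | carol
hank | 80 | 6 | 6 | 9 | carol
After SELECT (4 rows):
users.price
6
7
7
6

== RESULT ==
users.price
6
7
7
6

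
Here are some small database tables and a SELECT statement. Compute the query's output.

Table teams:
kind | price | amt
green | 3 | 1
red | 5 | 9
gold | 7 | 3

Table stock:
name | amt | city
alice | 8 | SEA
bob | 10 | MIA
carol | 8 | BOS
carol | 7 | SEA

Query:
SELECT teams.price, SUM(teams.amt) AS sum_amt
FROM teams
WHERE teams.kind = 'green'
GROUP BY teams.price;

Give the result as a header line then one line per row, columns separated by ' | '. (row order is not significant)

After WHERE (1 rows):
teams.kind | teams.price | teams.amt
green | 3 | 1
After GROUP BY (1 rows):
teams.price | sum_amt
3 | 1

== RESULT ==
teams.price | sum_amt
3 | 1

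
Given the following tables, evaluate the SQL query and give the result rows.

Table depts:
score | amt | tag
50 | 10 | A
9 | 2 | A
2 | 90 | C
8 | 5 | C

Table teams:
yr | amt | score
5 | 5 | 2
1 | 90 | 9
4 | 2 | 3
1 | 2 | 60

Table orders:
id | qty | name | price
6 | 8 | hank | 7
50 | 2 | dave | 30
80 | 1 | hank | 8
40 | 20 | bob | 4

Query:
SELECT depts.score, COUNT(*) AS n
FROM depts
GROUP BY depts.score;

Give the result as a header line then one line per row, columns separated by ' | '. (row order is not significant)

After GROUP BY (4 rows):
depts.score | n
50 | 1
9 | 1
2 | 1
8 | 1

== RESULT ==
depts.score | n
50 | 1
9 | 1
2 | 1
8 | 1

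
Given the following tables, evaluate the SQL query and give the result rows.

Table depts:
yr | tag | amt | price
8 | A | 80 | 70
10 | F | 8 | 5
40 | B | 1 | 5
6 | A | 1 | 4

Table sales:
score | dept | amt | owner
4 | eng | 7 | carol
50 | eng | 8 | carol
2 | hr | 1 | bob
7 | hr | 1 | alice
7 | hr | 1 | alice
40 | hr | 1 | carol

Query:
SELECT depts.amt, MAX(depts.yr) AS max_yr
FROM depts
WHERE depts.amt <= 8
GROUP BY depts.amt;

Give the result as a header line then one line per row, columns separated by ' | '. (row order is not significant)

After WHERE (3 rows):
depts.yr | depts.tag | depts.amt | depts.price
10 | F | 8 | 5
40 | B | 1 | 5
6 | A | 1 | 4
After GROUP BY (2 rows):
depts.amt | max_yr
8 | 10
1 | 40

== RESULT ==
depts.amt | max_yr
8 | 10
1 | 40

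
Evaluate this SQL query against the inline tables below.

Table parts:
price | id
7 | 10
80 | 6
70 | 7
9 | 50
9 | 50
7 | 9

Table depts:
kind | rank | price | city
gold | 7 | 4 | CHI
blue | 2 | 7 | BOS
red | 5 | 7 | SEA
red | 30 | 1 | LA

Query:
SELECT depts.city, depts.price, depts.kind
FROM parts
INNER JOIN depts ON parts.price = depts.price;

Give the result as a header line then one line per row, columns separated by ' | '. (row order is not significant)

== RESULT ==
depts.city | depts.price | depts.kind
BOS | 7 | blue
SEA | 7 | red
BOS | 7 | blue
SEA | 7 | red

Derivation:
After JOIN depts (4 rows):
parts.price | parts.id | depts.kind | depts.rank | depts.price | depts.city
7 | 10 | blue | 2 | 7 | BOS
7 | 10 | red | 5 | 7 | SEA
7 | 9 | blue | 2 | 7 | BOS
7 | 9 | red | 5 | 7 | SEA
After SELECT (4 rows):
depts.city | depts.price | depts.kind
BOS | 7 | blue
SEA | 7 | red
BOS | 7 | blue
SEA | 7 | red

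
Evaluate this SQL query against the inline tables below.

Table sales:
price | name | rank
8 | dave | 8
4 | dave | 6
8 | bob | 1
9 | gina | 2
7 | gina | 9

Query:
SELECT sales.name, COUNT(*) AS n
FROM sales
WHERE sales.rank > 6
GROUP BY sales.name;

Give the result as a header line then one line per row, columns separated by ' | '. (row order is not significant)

== RESULT ==
sales.name | n
dave | 1
gina | 1

Derivation:
After WHERE (2 rows):
sales.price | sales.name | sales.rank
8 | dave | 8
7 | gina | 9
After GROUP BY (2 rows):
sales.name | n
dave | 1
gina | 1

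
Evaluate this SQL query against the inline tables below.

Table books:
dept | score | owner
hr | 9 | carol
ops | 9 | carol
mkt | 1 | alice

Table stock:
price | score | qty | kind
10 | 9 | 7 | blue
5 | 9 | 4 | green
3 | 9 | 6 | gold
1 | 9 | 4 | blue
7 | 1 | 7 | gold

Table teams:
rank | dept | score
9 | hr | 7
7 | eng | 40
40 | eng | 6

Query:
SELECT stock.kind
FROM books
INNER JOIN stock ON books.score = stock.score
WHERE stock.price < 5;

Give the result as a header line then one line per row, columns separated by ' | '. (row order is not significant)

After JOIN stock (9 rows):
books.dept | books.score | books.owner | stock.price | stock.score | stock.qty | stock.kind
hr | 9 | carol | 10 | 9 | 7 | blue
hr | 9 | carol | 5 | 9 | 4 | green
hr | 9 | carol | 3 | 9 | 6 | gold
hr | 9 | carol | 1 | 9 | 4 | blue
ops | 9 | carol | 10 | 9 | 7 | blue
ops | 9 | carol | 5 | 9 | 4 | green
ops | 9 | carol | 3 | 9 | 6 | gold
ops | 9 | carol | 1 | 9 | 4 | blue
mkt | 1 | alice | 7 | 1 | 7 | gold
After WHERE (4 rows):
books.dept | books.score | books.owner | stock.price | stock.score | stock.qty | stock.kind
hr | 9 | carol | 3 | 9 | 6 | gold
hr | 9 | carol | 1 | 9 | 4 | blue
ops | 9 | carol | 3 | 9 | 6 | gold
ops | 9 | carol | 1 | 9 | 4 | blue
After SELECT (4 rows):
stock.kind
gold
blue
gold
blue

== RESULT ==
stock.kind
gold
blue
gold
blue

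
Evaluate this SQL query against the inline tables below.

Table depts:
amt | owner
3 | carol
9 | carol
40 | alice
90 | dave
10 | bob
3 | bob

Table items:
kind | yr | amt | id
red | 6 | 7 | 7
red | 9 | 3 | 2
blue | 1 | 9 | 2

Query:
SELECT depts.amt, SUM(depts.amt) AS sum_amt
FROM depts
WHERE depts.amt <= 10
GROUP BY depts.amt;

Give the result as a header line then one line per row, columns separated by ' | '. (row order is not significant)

== RESULT ==
depts.amt | sum_amt
3 | 6
9 | 9
10 | 10

Derivation:
After WHERE (4 rows):
depts.amt | depts.owner
3 | carol
9 | carol
10 | bob
3 | bob
After GROUP BY (3 rows):
depts.amt | sum_amt
3 | 6
9 | 9
10 | 10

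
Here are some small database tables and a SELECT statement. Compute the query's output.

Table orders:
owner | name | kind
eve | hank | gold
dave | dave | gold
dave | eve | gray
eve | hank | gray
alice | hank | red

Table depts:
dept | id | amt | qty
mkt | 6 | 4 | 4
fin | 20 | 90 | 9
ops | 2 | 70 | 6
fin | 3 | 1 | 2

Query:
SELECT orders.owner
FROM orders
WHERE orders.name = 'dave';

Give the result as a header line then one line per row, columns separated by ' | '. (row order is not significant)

== RESULT ==
orders.owner
dave

Derivation:
After WHERE (1 rows):
orders.owner | orders.name | orders.kind
dave | dave | gold
After SELECT (1 rows):
orders.owner
dave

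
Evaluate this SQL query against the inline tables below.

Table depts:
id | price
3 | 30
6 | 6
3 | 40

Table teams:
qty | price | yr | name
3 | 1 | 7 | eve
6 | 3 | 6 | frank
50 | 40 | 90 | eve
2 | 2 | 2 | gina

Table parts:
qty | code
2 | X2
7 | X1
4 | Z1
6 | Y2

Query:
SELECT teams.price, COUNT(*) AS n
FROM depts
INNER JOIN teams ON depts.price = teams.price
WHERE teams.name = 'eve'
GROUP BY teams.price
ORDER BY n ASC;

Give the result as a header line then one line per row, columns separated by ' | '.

After JOIN teams (1 rows):
depts.id | depts.price | teams.qty | teams.price | teams.yr | teams.name
3 | 40 | 50 | 40 | 90 | eve
After WHERE (1 rows):
depts.id | depts.price | teams.qty | teams.price | teams.yr | teams.name
3 | 40 | 50 | 40 | 90 | eve
After GROUP BY (1 rows):
teams.price | n
40 | 1
After ORDER BY (1 rows):
teams.price | n
40 | 1

== RESULT ==
teams.price | n
40 | 1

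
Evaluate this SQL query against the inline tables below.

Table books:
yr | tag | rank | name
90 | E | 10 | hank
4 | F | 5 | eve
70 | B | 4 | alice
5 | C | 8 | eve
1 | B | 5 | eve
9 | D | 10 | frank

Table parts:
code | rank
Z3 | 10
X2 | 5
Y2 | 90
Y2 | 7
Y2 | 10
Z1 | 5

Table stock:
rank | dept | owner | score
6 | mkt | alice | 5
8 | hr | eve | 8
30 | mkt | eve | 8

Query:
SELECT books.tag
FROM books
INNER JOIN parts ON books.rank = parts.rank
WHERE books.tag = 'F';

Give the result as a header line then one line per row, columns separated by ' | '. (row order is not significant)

After JOIN parts (8 rows):
books.yr | books.tag | books.rank | books.name | parts.code | parts.rank
90 | E | 10 | hank | Z3 | 10
90 | E | 10 | hank | Y2 | 10
4 | F | 5 | eve | X2 | 5
4 | F | 5 | eve | Z1 | 5
1 | B | 5 | eve | X2 | 5
1 | B | 5 | eve | Z1 | 5
9 | D | 10 | frank | Z3 | 10
9 | D | 10 | frank | Y2 | 10
After WHERE (2 rows):
books.yr | books.tag | books.rank | books.name | parts.code | parts.rank
4 | F | 5 | eve | X2 | 5
4 | F | 5 | eve | Z1 | 5
After SELECT (2 rows):
books.tag
F
F

== RESULT ==
books.tag
F
F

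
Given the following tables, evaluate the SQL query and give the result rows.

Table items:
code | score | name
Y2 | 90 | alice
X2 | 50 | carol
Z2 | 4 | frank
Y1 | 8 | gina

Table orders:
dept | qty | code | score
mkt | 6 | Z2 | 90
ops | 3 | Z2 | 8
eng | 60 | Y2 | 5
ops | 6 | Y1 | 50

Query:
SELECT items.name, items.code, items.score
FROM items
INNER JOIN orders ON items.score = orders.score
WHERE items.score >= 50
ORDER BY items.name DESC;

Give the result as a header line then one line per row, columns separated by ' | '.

After JOIN orders (3 rows):
items.code | items.score | items.name | orders.dept | orders.qty | orders.code | orders.score
Y2 | 90 | alice | mkt | 6 | Z2 | 90
X2 | 50 | carol | ops | 6 | Y1 | 50
Y1 | 8 | gina | ops | 3 | Z2 | 8
After WHERE (2 rows):
items.code | items.score | items.name | orders.dept | orders.qty | orders.code | orders.score
Y2 | 90 | alice | mkt | 6 | Z2 | 90
X2 | 50 | carol | ops | 6 | Y1 | 50
After SELECT (2 rows):
items.name | items.code | items.score
alice | Y2 | 90
carol | X2 | 50
After ORDER BY (2 rows):
items.name | items.code | items.score
carol | X2 | 50
alice | Y2 | 90

== RESULT ==
items.name | items.code | items.score
carol | X2 | 50
alice | Y2 | 90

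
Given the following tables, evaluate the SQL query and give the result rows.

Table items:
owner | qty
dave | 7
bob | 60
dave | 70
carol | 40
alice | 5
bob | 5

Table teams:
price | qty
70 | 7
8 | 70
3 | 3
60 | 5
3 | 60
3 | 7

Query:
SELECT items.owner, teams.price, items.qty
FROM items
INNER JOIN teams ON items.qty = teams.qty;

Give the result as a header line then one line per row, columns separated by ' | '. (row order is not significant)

After JOIN teams (6 rows):
items.owner | items.qty | teams.price | teams.qty
dave | 7 | 70 | 7
dave | 7 | 3 | 7
bob | 60 | 3 | 60
dave | 70 | 8 | 70
alice | 5 | 60 | 5
bob | 5 | 60 | 5
After SELECT (6 rows):
items.owner | teams.price | items.qty
dave | 70 | 7
dave | 3 | 7
bob | 3 | 60
dave | 8 | 70
alice | 60 | 5
bob | 60 | 5

== RESULT ==
items.owner | teams.price | items.qty
dave | 70 | 7
dave | 3 | 7
bob | 3 | 60
dave | 8 | 70
alice | 60 | 5
bob | 60 | 5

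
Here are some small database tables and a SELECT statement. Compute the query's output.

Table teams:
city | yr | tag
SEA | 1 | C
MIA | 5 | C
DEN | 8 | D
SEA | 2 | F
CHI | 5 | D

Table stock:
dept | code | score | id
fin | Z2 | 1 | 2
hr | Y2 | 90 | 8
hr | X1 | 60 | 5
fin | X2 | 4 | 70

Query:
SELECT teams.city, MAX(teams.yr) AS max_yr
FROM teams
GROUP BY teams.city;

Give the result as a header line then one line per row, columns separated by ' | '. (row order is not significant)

After GROUP BY (4 rows):
teams.city | max_yr
SEA | 2
MIA | 5
DEN | 8
CHI | 5

== RESULT ==
teams.city | max_yr
SEA | 2
MIA | 5
DEN | 8
CHI | 5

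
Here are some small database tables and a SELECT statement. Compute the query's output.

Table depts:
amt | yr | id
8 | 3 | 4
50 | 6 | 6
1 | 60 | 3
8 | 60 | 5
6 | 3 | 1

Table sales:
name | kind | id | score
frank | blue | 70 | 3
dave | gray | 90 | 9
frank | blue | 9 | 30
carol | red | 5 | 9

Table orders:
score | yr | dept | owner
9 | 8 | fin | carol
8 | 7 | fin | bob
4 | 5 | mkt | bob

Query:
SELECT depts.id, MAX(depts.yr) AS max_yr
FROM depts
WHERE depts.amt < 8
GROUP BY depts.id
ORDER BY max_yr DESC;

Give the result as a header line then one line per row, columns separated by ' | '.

After WHERE (2 rows):
depts.amt | depts.yr | depts.id
1 | 60 | 3
6 | 3 | 1
After GROUP BY (2 rows):
depts.id | max_yr
3 | 60
1 | 3
After ORDER BY (2 rows):
depts.id | max_yr
3 | 60
1 | 3

== RESULT ==
depts.id | max_yr
3 | 60
1 | 3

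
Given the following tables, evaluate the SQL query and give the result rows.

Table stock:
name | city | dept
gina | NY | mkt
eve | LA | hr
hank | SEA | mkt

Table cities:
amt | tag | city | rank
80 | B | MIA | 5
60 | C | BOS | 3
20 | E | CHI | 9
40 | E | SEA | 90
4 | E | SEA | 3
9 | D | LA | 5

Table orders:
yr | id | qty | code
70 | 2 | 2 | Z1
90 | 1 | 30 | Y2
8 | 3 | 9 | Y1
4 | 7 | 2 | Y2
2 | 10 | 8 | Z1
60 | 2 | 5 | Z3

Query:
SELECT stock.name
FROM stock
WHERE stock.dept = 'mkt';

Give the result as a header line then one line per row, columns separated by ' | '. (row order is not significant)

== RESULT ==
stock.name
gina
hank

Derivation:
After WHERE (2 rows):
stock.name | stock.city | stock.dept
gina | NY | mkt
hank | SEA | mkt
After SELECT (2 rows):
stock.name
gina
hank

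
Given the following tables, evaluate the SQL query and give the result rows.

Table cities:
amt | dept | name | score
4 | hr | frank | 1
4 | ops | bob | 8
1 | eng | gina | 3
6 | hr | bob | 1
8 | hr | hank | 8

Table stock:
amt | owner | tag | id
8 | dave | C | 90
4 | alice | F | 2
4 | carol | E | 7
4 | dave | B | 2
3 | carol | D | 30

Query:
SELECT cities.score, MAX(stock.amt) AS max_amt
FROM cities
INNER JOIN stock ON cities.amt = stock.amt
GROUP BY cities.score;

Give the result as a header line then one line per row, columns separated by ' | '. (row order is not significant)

== RESULT ==
cities.score | max_amt
1 | 4
8 | 8

Derivation:
After JOIN stock (7 rows):
cities.amt | cities.dept | cities.name | cities.score | stock.amt | stock.owner | stock.tag | stock.id
4 | hr | frank | 1 | 4 | alice | F | 2
4 | hr | frank | 1 | 4 | carol | E | 7
4 | hr | frank | 1 | 4 | dave | B | 2
4 | ops | bob | 8 | 4 | alice | F | 2
4 | ops | bob | 8 | 4 | carol | E | 7
4 | ops | bob | 8 | 4 | dave | B | 2
8 | hr | hank | 8 | 8 | dave | C | 90
After GROUP BY (2 rows):
cities.score | max_amt
1 | 4
8 | 8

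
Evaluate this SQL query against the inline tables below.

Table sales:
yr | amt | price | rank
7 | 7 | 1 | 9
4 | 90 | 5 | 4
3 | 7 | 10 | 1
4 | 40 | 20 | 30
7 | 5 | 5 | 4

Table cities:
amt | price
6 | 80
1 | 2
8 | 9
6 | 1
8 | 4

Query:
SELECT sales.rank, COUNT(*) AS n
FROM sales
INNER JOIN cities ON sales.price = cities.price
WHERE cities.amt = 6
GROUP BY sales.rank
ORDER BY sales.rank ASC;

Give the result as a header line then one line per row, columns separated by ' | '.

== RESULT ==
sales.rank | n
9 | 1

Derivation:
After JOIN cities (1 rows):
sales.yr | sales.amt | sales.price | sales.rank | cities.amt | cities.price
7 | 7 | 1 | 9 | 6 | 1
After WHERE (1 rows):
sales.yr | sales.amt | sales.price | sales.rank | cities.amt | cities.price
7 | 7 | 1 | 9 | 6 | 1
After GROUP BY (1 rows):
sales.rank | n
9 | 1
After ORDER BY (1 rows):
sales.rank | n
9 | 1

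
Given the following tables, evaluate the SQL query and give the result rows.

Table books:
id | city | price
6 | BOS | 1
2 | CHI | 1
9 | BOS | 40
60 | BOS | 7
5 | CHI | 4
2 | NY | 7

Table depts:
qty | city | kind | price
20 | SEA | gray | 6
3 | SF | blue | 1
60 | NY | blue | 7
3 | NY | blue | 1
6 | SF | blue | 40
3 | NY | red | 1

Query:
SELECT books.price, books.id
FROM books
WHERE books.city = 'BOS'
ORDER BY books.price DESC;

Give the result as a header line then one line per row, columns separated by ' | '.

== RESULT ==
books.price | books.id
40 | 9
7 | 60
1 | 6

Derivation:
After WHERE (3 rows):
books.id | books.city | books.price
6 | BOS | 1
9 | BOS | 40
60 | BOS | 7
After SELECT (3 rows):
books.price | books.id
1 | 6
40 | 9
7 | 60
After ORDER BY (3 rows):
books.price | books.id
40 | 9
7 | 60
1 | 6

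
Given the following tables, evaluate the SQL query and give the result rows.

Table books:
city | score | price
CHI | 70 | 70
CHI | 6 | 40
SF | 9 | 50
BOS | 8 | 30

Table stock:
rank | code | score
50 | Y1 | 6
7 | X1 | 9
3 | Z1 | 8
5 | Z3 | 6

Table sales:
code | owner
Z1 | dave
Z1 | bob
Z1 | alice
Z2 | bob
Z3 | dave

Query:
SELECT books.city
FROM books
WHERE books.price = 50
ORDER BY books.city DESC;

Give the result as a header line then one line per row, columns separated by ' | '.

== RESULT ==
books.city
SF

Derivation:
After WHERE (1 rows):
books.city | books.score | books.price
SF | 9 | 50
After SELECT (1 rows):
books.city
SF
After ORDER BY (1 rows):
books.city
SF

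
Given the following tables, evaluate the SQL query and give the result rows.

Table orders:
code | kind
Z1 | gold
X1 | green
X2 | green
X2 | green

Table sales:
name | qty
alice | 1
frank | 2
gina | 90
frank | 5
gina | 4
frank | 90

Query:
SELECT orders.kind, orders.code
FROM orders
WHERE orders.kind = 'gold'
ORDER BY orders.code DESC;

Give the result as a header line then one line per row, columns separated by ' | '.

After WHERE (1 rows):
orders.code | orders.kind
Z1 | gold
After SELECT (1 rows):
orders.kind | orders.code
gold | Z1
After ORDER BY (1 rows):
orders.kind | orders.code
gold | Z1

== RESULT ==
orders.kind | orders.code
gold | Z1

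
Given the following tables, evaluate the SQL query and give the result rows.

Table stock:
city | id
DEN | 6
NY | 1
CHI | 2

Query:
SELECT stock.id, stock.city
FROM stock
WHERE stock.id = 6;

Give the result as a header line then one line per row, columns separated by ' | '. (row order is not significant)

== RESULT ==
stock.id | stock.city
6 | DEN

Derivation:
After WHERE (1 rows):
stock.city | stock.id
DEN | 6
After SELECT (1 rows):
stock.id | stock.city
6 | DEN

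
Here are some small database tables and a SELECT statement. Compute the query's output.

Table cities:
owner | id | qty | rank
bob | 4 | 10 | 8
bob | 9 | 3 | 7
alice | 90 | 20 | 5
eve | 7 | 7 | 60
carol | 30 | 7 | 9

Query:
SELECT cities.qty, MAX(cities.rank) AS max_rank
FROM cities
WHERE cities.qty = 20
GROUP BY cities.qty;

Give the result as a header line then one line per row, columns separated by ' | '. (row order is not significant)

== RESULT ==
cities.qty | max_rank
20 | 5

Derivation:
After WHERE (1 rows):
cities.owner | cities.id | cities.qty | cities.rank
alice | 90 | 20 | 5
After GROUP BY (1 rows):
cities.qty | max_rank
20 | 5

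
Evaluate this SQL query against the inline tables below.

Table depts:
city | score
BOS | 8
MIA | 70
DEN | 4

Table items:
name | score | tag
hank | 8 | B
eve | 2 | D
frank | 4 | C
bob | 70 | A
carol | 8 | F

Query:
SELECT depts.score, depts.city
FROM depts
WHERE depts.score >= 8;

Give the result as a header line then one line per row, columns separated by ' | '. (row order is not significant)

== RESULT ==
depts.score | depts.city
8 | BOS
70 | MIA

Derivation:
After WHERE (2 rows):
depts.city | depts.score
BOS | 8
MIA | 70
After SELECT (2 rows):
depts.score | depts.city
8 | BOS
70 | MIA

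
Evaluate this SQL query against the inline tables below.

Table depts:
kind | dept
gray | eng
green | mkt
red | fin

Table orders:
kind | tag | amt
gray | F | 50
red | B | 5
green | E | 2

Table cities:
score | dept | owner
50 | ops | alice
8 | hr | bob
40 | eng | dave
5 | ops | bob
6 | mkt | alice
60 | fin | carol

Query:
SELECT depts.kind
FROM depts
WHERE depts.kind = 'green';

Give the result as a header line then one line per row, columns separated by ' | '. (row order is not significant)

After WHERE (1 rows):
depts.kind | depts.dept
green | mkt
After SELECT (1 rows):
depts.kind
green

== RESULT ==
depts.kind
green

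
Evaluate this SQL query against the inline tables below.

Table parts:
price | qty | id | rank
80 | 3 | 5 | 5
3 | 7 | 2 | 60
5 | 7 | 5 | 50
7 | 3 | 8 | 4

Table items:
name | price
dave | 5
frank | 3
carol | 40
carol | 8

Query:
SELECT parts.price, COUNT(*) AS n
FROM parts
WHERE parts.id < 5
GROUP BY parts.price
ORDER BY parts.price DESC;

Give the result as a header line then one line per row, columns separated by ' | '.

After WHERE (1 rows):
parts.price | parts.qty | parts.id | parts.rank
3 | 7 | 2 | 60
After GROUP BY (1 rows):
parts.price | n
3 | 1
After ORDER BY (1 rows):
parts.price | n
3 | 1

== RESULT ==
parts.price | n
3 | 1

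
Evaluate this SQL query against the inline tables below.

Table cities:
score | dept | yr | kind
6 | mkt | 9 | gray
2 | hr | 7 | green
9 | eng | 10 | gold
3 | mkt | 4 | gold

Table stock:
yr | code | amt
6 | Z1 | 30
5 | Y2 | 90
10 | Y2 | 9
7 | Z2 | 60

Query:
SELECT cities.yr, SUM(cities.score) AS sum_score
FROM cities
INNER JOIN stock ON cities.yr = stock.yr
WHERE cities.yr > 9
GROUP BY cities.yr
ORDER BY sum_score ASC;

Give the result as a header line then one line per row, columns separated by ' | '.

After JOIN stock (2 rows):
cities.score | cities.dept | cities.yr | cities.kind | stock.yr | stock.code | stock.amt
2 | hr | 7 | green | 7 | Z2 | 60
9 | eng | 10 | gold | 10 | Y2 | 9
After WHERE (1 rows):
cities.score | cities.dept | cities.yr | cities.kind | stock.yr | stock.code | stock.amt
9 | eng | 10 | gold | 10 | Y2 | 9
After GROUP BY (1 rows):
cities.yr | sum_score
10 | 9
After ORDER BY (1 rows):
cities.yr | sum_score
10 | 9

== RESULT ==
cities.yr | sum_score
10 | 9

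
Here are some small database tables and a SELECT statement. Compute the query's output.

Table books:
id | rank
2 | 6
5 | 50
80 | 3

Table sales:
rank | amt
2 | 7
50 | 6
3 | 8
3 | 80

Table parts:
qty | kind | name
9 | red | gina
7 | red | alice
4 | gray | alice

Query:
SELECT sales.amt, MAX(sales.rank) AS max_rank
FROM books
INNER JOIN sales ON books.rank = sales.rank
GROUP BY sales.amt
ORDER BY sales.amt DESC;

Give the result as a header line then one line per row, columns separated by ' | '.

== RESULT ==
sales.amt | max_rank
80 | 3
8 | 3
6 | 50

Derivation:
After JOIN sales (3 rows):
books.id | books.rank | sales.rank | sales.amt
5 | 50 | 50 | 6
80 | 3 | 3 | 8
80 | 3 | 3 | 80
After GROUP BY (3 rows):
sales.amt | max_rank
6 | 50
8 | 3
80 | 3
After ORDER BY (3 rows):
sales.amt | max_rank
80 | 3
8 | 3
6 | 50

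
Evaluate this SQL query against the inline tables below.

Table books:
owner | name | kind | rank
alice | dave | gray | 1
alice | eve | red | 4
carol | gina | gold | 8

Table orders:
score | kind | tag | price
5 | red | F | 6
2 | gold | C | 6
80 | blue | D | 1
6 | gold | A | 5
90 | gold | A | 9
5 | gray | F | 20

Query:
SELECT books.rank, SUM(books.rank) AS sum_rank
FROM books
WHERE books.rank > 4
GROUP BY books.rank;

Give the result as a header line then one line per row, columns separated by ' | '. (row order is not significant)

== RESULT ==
books.rank | sum_rank
8 | 8

Derivation:
After WHERE (1 rows):
books.owner | books.name | books.kind | books.rank
carol | gina | gold | 8
After GROUP BY (1 rows):
books.rank | sum_rank
8 | 8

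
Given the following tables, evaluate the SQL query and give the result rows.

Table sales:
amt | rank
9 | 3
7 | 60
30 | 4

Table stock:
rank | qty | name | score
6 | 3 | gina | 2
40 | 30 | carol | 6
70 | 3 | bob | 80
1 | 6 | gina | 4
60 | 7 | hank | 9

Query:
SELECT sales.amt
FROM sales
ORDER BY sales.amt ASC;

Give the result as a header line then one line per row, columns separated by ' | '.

After SELECT (3 rows):
sales.amt
9
7
30
After ORDER BY (3 rows):
sales.amt
7
9
30

== RESULT ==
sales.amt
7
9
30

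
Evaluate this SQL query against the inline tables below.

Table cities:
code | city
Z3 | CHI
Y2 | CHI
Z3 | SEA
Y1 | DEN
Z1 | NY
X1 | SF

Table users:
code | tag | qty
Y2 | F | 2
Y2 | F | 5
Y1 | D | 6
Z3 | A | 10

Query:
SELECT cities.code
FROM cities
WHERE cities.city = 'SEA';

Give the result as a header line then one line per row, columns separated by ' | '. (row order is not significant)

== RESULT ==
cities.code
Z3

Derivation:
After WHERE (1 rows):
cities.code | cities.city
Z3 | SEA
After SELECT (1 rows):
cities.code
Z3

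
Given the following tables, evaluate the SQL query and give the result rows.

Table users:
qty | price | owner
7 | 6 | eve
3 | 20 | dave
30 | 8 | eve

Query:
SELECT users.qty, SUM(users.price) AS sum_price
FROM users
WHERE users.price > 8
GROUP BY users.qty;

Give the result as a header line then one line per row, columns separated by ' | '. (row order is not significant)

After WHERE (1 rows):
users.qty | users.price | users.owner
3 | 20 | dave
After GROUP BY (1 rows):
users.qty | sum_price
3 | 20

== RESULT ==
users.qty | sum_price
3 | 20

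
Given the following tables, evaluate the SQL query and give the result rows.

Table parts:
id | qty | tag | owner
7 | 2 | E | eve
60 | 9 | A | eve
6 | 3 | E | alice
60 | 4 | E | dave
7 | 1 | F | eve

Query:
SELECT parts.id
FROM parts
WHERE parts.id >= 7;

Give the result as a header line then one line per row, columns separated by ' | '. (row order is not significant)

== RESULT ==
parts.id
7
60
60
7

Derivation:
After WHERE (4 rows):
parts.id | parts.qty | parts.tag | parts.owner
7 | 2 | E | eve
60 | 9 | A | eve
60 | 4 | E | dave
7 | 1 | F | eve
After SELECT (4 rows):
parts.id
7
60
60
7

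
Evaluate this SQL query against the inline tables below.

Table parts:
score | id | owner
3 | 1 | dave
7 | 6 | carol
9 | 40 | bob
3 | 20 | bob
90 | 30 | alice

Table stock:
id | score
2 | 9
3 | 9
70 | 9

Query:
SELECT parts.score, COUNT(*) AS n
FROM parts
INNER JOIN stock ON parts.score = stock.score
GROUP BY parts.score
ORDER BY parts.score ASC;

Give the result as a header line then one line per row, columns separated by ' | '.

After JOIN stock (3 rows):
parts.score | parts.id | parts.owner | stock.id | stock.score
9 | 40 | bob | 2 | 9
9 | 40 | bob | 3 | 9
9 | 40 | bob | 70 | 9
After GROUP BY (1 rows):
parts.score | n
9 | 3
After ORDER BY (1 rows):
parts.score | n
9 | 3

== RESULT ==
parts.score | n
9 | 3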